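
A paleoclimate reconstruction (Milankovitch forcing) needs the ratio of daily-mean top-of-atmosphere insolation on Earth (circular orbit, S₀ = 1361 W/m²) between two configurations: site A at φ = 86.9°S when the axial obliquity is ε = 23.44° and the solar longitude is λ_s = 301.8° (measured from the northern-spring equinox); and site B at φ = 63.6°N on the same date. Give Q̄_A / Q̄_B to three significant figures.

Q̄_A / Q̄_B ≈ 18.2

— Configuration A (φ=-86.9°):
Solar declination: sin δ = sin ε · sin λ_s = sin 23.44° × sin 301.8° = -0.33808, so δ = -19.760°.
cos H₀ = −tan(-86.9°) tan(-19.760°) = -6.6330 ≤ −1 ⇒ polar day, H₀ = π.
Bracket: H₀ sin φ sin δ + cos φ cos δ sin H₀ = 3.1416×-0.99854×-0.33808 + 0.05408×0.94112×0.00000 = 1.060561 + 0.000000 = 1.060561.
Q̄ = (S₀/π) × [bracket] = (1361/π) × 1.060561 = 459.46 W/m².
— Configuration B (φ=+63.6°):
cos H₀ = −tan(+63.6°) tan(-19.760°) = 0.7237, H₀ = 0.7617 rad.
Bracket: H₀ sin φ sin δ + cos φ cos δ sin H₀ = 0.7617×0.89571×-0.33808 + 0.44464×0.94112×0.69015 = -0.230659 + 0.288800 = 0.058141.
Q̄ = (S₀/π) × [bracket] = (1361/π) × 0.058141 = 25.188 W/m².
Ratio Q̄_A / Q̄_B = 459.46 / 25.188 = 18.24.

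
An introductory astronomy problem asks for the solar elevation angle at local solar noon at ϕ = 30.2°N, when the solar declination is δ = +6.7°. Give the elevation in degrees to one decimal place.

66.5°

At local noon the hour angle is zero, so the zenith angle equals |ϕ − δ| = |+30.2° − (+6.700°)| = 23.500°.
Elevation = 90° − 23.500° = 66.5°.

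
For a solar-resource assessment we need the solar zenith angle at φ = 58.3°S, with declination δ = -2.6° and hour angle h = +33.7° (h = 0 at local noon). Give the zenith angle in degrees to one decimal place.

θ_z = 61.6°

cos θ_z = sin φ sin δ + cos φ cos δ cos h = 0.038595 + 0.436718 = 0.475313.
θ_z = arccos(0.475313) = 61.6°.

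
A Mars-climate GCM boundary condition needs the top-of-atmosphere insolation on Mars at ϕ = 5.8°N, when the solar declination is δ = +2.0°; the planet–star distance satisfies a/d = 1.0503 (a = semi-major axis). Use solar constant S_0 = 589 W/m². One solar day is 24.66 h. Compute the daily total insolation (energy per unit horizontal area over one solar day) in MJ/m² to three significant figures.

18.4 MJ/m²

cos h₀ = −tan(+5.8°) tan(+2.000°) = -0.0035, h₀ = 1.5743 rad.
Bracket: h₀ sin ϕ sin δ + cos ϕ cos δ sin h₀ = 1.5743×0.10106×0.03490 + 0.99488×0.99939×0.99999 = 0.005553 + 0.994263 = 0.999816.
Inverse-square distance factor (a/d)² = 1.0503² = 1.103130.
Q̄ = (S_0/π) × 1.103130 × [bracket] = (589/π) × 1.103130 × 0.999816 = 206.78 W/m².
Daily total = Q̄ × 24.66 h × 3600 s/h = 206.78 × 24.66 × 3600 / 10⁶ = 18.36 MJ/m².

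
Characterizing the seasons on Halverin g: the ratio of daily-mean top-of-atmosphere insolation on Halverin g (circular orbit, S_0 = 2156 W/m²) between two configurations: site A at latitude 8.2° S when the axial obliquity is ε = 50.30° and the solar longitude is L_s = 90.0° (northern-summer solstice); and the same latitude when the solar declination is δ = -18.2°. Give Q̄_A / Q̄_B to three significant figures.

Q̄_A / Q̄_B ≈ 0.464

— Configuration A (ϕ=-8.2°):
Solar declination: sin δ = sin ε · sin L_s = sin 50.30° × sin 90.0° = 0.76940, so δ = +50.300°.
cos h₀ = −tan(-8.2°) tan(+50.300°) = 0.1736, h₀ = 1.3963 rad.
Bracket: h₀ sin ϕ sin δ + cos ϕ cos δ sin h₀ = 1.3963×-0.14263×0.76940 + 0.98978×0.63877×0.98482 = -0.153229 + 0.622644 = 0.469415.
Q̄ = (S_0/π) × [bracket] = (2156/π) × 0.469415 = 322.15 W/m².
— Configuration B (ϕ=-8.2°):
cos h₀ = −tan(-8.2°) tan(-18.200°) = -0.0474, h₀ = 1.6182 rad.
Bracket: h₀ sin ϕ sin δ + cos ϕ cos δ sin h₀ = 1.6182×-0.14263×-0.31233 + 0.98978×0.94997×0.99888 = 0.072087 + 0.939208 = 1.011295.
Q̄ = (S_0/π) × [bracket] = (2156/π) × 1.011295 = 694.03 W/m².
Ratio Q̄_A / Q̄_B = 322.15 / 694.03 = 0.4642.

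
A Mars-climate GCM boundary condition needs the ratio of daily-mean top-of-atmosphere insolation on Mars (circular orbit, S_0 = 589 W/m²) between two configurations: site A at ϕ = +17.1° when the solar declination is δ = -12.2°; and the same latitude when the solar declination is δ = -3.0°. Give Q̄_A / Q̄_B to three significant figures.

— Configuration A (ϕ=+17.1°):
cos h₀ = −tan(+17.1°) tan(-12.200°) = 0.0665, h₀ = 1.5042 rad.
Bracket: h₀ sin ϕ sin δ + cos ϕ cos δ sin h₀ = 1.5042×0.29404×-0.21132 + 0.95579×0.97742×0.99779 = -0.093466 + 0.932144 = 0.838678.
Q̄ = (S_0/π) × [bracket] = (589/π) × 0.838678 = 157.24 W/m².
— Configuration B (ϕ=+17.1°):
cos h₀ = −tan(+17.1°) tan(-3.000°) = 0.0161, h₀ = 1.5547 rad.
Bracket: h₀ sin ϕ sin δ + cos ϕ cos δ sin h₀ = 1.5547×0.29404×-0.05234 + 0.95579×0.99863×0.99987 = -0.023927 + 0.954356 = 0.930429.
Q̄ = (S_0/π) × [bracket] = (589/π) × 0.930429 = 174.44 W/m².
Ratio Q̄_A / Q̄_B = 157.24 / 174.44 = 0.9014.

Q̄_A / Q̄_B ≈ 0.901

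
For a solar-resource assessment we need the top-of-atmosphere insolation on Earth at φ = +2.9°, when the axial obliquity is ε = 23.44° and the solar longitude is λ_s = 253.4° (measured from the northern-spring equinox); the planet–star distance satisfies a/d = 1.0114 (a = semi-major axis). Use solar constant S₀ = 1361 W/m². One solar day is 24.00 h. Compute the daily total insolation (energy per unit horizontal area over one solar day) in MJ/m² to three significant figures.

Solar declination: sin δ = sin ε · sin λ_s = sin 23.44° × sin 253.4° = -0.38121, so δ = -22.409°.
cos H₀ = −tan(+2.9°) tan(-22.409°) = 0.0209, H₀ = 1.5499 rad.
Bracket: H₀ sin φ sin δ + cos φ cos δ sin H₀ = 1.5499×0.05059×-0.38121 + 0.99872×0.92449×0.99978 = -0.029890 + 0.923104 = 0.893214.
Inverse-square distance factor (a/d)² = 1.0114² = 1.022930.
Q̄ = (S₀/π) × 1.022930 × [bracket] = (1361/π) × 1.022930 × 0.893214 = 395.83 W/m².
Daily total = Q̄ × 24.00 h × 3600 s/h = 395.83 × 24.00 × 3600 / 10⁶ = 34.20 MJ/m².

34.2 MJ/m²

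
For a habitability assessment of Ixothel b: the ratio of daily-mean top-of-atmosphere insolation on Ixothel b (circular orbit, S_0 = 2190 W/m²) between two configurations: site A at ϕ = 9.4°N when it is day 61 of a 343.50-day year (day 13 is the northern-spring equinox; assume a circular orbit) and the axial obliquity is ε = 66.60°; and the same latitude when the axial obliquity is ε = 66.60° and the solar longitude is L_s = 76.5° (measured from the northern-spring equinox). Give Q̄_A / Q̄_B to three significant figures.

— Configuration A (ϕ=+9.4°):
Solar longitude: L_s = 360° × (61 − 13)/343.50 = 50.306°.
sin δ = sin 66.60° × sin 50.306° = 0.70618, so δ = +44.925°.
cos h₀ = −tan(+9.4°) tan(+44.925°) = -0.1651, h₀ = 1.7367 rad.
Bracket: h₀ sin ϕ sin δ + cos ϕ cos δ sin h₀ = 1.7367×0.16333×0.70618 + 0.98657×0.70803×0.98627 = 0.200312 + 0.688930 = 0.889242.
Q̄ = (S_0/π) × [bracket] = (2190/π) × 0.889242 = 619.89 W/m².
— Configuration B (ϕ=+9.4°):
Solar declination: sin δ = sin ε · sin L_s = sin 66.60° × sin 76.5° = 0.89240, so δ = +63.176°.
cos h₀ = −tan(+9.4°) tan(+63.176°) = -0.3274, h₀ = 1.9043 rad.
Bracket: h₀ sin ϕ sin δ + cos ϕ cos δ sin h₀ = 1.9043×0.16333×0.89240 + 0.98657×0.45125×0.94489 = 0.277563 + 0.420655 = 0.698218.
Q̄ = (S_0/π) × [bracket] = (2190/π) × 0.698218 = 486.73 W/m².
Ratio Q̄_A / Q̄_B = 619.89 / 486.73 = 1.274.

Q̄_A / Q̄_B ≈ 1.27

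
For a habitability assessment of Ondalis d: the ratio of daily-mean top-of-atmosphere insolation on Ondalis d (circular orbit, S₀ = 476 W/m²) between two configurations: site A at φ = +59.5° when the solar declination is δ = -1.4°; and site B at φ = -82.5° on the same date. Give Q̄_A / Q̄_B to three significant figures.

Q̄_A / Q̄_B ≈ 2.78

— Configuration A (φ=+59.5°):
cos H₀ = −tan(+59.5°) tan(-1.400°) = 0.0415, H₀ = 1.5293 rad.
Bracket: H₀ sin φ sin δ + cos φ cos δ sin H₀ = 1.5293×0.86163×-0.02443 + 0.50754×0.99970×0.99914 = -0.032191 + 0.506951 = 0.474760.
Q̄ = (S₀/π) × [bracket] = (476/π) × 0.474760 = 71.934 W/m².
— Configuration B (φ=-82.5°):
cos H₀ = −tan(-82.5°) tan(-1.400°) = -0.1856, H₀ = 1.7575 rad.
Bracket: H₀ sin φ sin δ + cos φ cos δ sin H₀ = 1.7575×-0.99144×-0.02443 + 0.13053×0.99970×0.98262 = 0.042568 + 0.128223 = 0.170791.
Q̄ = (S₀/π) × [bracket] = (476/π) × 0.170791 = 25.877 W/m².
Ratio Q̄_A / Q̄_B = 71.934 / 25.877 = 2.780.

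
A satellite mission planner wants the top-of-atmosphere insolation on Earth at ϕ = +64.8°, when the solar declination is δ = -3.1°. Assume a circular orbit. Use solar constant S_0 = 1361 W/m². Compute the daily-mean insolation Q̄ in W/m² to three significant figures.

Q̄ ≈ 152 W/m²

cos h₀ = −tan(+64.8°) tan(-3.100°) = 0.1151, h₀ = 1.4554 rad.
Bracket: h₀ sin ϕ sin δ + cos ϕ cos δ sin h₀ = 1.4554×0.90483×-0.05408 + 0.42578×0.99854×0.99335 = -0.071217 + 0.422331 = 0.351114.
Q̄ = (S_0/π) × [bracket] = (1361/π) × 0.351114 = 152.1 W/m².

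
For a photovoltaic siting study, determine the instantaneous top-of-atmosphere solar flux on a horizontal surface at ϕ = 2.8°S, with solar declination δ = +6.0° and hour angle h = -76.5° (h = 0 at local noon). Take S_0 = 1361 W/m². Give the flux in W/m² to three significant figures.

cos θ_z = sin ϕ sin δ + cos ϕ cos δ cos h = -0.005106 + 0.231889 = 0.226783.
Flux = S_0 · cos θ_z = 1361 × 0.226783 = 308.7 W/m².

309 W/m²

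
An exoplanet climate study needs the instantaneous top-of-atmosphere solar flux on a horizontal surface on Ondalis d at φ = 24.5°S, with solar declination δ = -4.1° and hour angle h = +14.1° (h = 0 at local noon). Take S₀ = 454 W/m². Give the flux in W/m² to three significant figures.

cos θ_z = sin φ sin δ + cos φ cos δ cos h = 0.029650 + 0.880287 = 0.909937.
Flux = S₀ · cos θ_z = 454 × 0.909937 = 413.1 W/m².

413 W/m²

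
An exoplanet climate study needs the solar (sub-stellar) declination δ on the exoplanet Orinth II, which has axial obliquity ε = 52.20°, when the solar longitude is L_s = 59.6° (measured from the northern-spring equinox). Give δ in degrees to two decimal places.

sin δ = sin ε · sin L_s = sin 52.20° × sin 59.6° = 0.681519.
δ = arcsin(0.681519) = +42.96°.

δ = +42.96°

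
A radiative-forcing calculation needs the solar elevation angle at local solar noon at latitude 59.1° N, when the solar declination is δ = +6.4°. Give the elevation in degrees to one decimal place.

At local noon the hour angle is zero, so the zenith angle equals |φ − δ| = |+59.1° − (+6.400°)| = 52.700°.
Elevation = 90° − 52.700° = 37.3°.

37.3°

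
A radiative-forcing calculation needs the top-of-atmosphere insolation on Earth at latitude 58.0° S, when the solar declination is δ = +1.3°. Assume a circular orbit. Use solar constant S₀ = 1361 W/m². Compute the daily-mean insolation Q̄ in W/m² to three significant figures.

cos H₀ = −tan(-58.0°) tan(+1.300°) = 0.0363, H₀ = 1.5345 rad.
Bracket: H₀ sin φ sin δ + cos φ cos δ sin H₀ = 1.5345×-0.84805×0.02269 + 0.52992×0.99974×0.99934 = -0.029527 + 0.529433 = 0.499906.
Q̄ = (S₀/π) × [bracket] = (1361/π) × 0.499906 = 216.6 W/m².

Q̄ ≈ 217 W/m²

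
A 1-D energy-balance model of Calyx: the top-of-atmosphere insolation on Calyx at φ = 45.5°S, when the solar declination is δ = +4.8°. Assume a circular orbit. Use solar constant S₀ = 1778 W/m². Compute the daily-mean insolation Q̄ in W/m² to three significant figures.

cos H₀ = −tan(-45.5°) tan(+4.800°) = 0.0855, H₀ = 1.4852 rad.
Bracket: H₀ sin φ sin δ + cos φ cos δ sin H₀ = 1.4852×-0.71325×0.08368 + 0.70091×0.99649×0.99634 = -0.088644 + 0.695893 = 0.607249.
Q̄ = (S₀/π) × [bracket] = (1778/π) × 0.607249 = 343.7 W/m².

Q̄ ≈ 344 W/m²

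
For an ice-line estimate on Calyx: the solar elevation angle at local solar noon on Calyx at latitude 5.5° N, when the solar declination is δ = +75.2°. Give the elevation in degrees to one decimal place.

20.3°

At local noon the hour angle is zero, so the zenith angle equals |φ − δ| = |+5.5° − (+75.200°)| = 69.700°.
Elevation = 90° − 69.700° = 20.3°.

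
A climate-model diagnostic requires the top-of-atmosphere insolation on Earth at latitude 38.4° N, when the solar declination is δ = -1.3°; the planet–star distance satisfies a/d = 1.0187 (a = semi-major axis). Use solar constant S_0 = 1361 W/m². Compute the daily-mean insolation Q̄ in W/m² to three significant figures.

Q̄ ≈ 342 W/m²

cos h₀ = −tan(+38.4°) tan(-1.300°) = 0.0180, h₀ = 1.5528 rad.
Bracket: h₀ sin ϕ sin δ + cos ϕ cos δ sin h₀ = 1.5528×0.62115×-0.02269 + 0.78369×0.99974×0.99984 = -0.021885 + 0.783361 = 0.761476.
Inverse-square distance factor (a/d)² = 1.0187² = 1.037750.
Q̄ = (S_0/π) × 1.037750 × [bracket] = (1361/π) × 1.037750 × 0.761476 = 342.3 W/m².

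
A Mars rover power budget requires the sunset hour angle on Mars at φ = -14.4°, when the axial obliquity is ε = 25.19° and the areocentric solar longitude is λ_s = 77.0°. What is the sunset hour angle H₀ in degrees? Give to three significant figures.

sin δ = sin 25.19° × sin 77.0° = 0.41471, so δ = +24.501°.
cos H₀ = −tan φ · tan δ = −tan(-14.4°) × tan(+24.501°) = 0.1170, so H₀ = 1.4535 rad = 83.28°.

H₀ = 83.3°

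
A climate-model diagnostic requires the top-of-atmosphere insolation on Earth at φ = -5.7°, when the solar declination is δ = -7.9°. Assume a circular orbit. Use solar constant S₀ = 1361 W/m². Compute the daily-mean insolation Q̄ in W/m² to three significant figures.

cos H₀ = −tan(-5.7°) tan(-7.900°) = -0.0139, H₀ = 1.5846 rad.
Bracket: H₀ sin φ sin δ + cos φ cos δ sin H₀ = 1.5846×-0.09932×-0.13744 + 0.99506×0.99051×0.99990 = 0.021631 + 0.985518 = 1.007149.
Q̄ = (S₀/π) × [bracket] = (1361/π) × 1.007149 = 436.3 W/m².

Q̄ ≈ 436 W/m²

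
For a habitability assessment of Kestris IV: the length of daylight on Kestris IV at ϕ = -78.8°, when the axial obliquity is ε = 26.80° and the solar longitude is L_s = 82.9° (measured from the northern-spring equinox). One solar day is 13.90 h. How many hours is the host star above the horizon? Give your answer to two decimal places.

0.00 h

Solar declination: sin δ = sin ε · sin L_s = sin 26.80° × sin 82.9° = 0.44742, so δ = +26.578°.
cos h₀ = −tan ϕ · tan δ = 2.5266 ≥ 1, so the host star never rises (polar night) and h₀ = 0.
Daylight = 2h₀/(2π) × 13.90 h = (0.0000/π) × 13.90 = 0.00 h.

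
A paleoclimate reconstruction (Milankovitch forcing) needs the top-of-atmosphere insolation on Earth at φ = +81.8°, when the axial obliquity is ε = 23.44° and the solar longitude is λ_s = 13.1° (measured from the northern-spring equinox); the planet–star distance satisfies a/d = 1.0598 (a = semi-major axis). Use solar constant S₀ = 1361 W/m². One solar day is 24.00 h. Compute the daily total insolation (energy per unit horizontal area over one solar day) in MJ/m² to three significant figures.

13.1 MJ/m²

Solar declination: sin δ = sin ε · sin λ_s = sin 23.44° × sin 13.1° = 0.09016, so δ = +5.173°.
cos H₀ = −tan(+81.8°) tan(+5.173°) = -0.6282, H₀ = 2.2501 rad.
Bracket: H₀ sin φ sin δ + cos φ cos δ sin H₀ = 2.2501×0.98978×0.09016 + 0.14263×0.99593×0.77804 = 0.200796 + 0.110520 = 0.311316.
Inverse-square distance factor (a/d)² = 1.0598² = 1.123176.
Q̄ = (S₀/π) × 1.123176 × [bracket] = (1361/π) × 1.123176 × 0.311316 = 151.48 W/m².
Daily total = Q̄ × 24.00 h × 3600 s/h = 151.48 × 24.00 × 3600 / 10⁶ = 13.09 MJ/m².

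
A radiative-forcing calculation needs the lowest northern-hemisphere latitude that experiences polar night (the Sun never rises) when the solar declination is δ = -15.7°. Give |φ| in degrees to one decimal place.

Polar night requires cos H₀ = −tan φ tan δ ≥ 1, i.e. tan φ tan δ ≤ −1.
The boundary is |tan φ| · |tan δ| = 1, so |φ| = 90° − |δ| = 90° − 15.7° = 74.3° in the northern hemisphere.

|φ| = 74.3°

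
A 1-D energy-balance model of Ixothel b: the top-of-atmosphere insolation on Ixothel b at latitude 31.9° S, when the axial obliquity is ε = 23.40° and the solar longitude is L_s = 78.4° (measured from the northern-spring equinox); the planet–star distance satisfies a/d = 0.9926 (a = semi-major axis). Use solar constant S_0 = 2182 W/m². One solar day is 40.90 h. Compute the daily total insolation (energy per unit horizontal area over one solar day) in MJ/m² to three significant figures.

49.0 MJ/m²

Solar declination: sin δ = sin ε · sin L_s = sin 23.40° × sin 78.4° = 0.38904, so δ = +22.895°.
cos h₀ = −tan(-31.9°) tan(+22.895°) = 0.2629, h₀ = 1.3048 rad.
Bracket: h₀ sin ϕ sin δ + cos ϕ cos δ sin h₀ = 1.3048×-0.52844×0.38904 + 0.84897×0.92122×0.96483 = -0.268246 + 0.754582 = 0.486336.
Inverse-square distance factor (a/d)² = 0.9926² = 0.985255.
Q̄ = (S_0/π) × 0.985255 × [bracket] = (2182/π) × 0.985255 × 0.486336 = 332.81 W/m².
Daily total = Q̄ × 40.90 h × 3600 s/h = 332.81 × 40.90 × 3600 / 10⁶ = 49.00 MJ/m².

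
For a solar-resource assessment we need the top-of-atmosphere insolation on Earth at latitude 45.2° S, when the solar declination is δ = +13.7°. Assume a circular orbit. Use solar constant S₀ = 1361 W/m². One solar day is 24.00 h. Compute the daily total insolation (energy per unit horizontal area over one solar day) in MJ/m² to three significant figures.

cos H₀ = −tan(-45.2°) tan(+13.700°) = 0.2455, H₀ = 1.3228 rad.
Bracket: H₀ sin φ sin δ + cos φ cos δ sin H₀ = 1.3228×-0.70957×0.23684 + 0.70463×0.97155×0.96940 = -0.222303 + 0.663635 = 0.441332.
Q̄ = (S₀/π) × [bracket] = (1361/π) × 0.441332 = 191.19 W/m².
Daily total = Q̄ × 24.00 h × 3600 s/h = 191.19 × 24.00 × 3600 / 10⁶ = 16.52 MJ/m².

16.5 MJ/m²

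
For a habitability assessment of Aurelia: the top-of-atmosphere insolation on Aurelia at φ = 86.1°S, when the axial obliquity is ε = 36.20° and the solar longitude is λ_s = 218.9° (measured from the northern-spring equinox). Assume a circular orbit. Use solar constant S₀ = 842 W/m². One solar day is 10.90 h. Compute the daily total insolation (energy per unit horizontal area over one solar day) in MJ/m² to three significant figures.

Solar declination: sin δ = sin ε · sin λ_s = sin 36.20° × sin 218.9° = -0.37088, so δ = -21.770°.
cos H₀ = −tan(-86.1°) tan(-21.770°) = -5.8580 ≤ −1 ⇒ polar day, H₀ = π.
Bracket: H₀ sin φ sin δ + cos φ cos δ sin H₀ = 3.1416×-0.99768×-0.37088 + 0.06802×0.92868×0.00000 = 1.162453 + 0.000000 = 1.162453.
Q̄ = (S₀/π) × [bracket] = (842/π) × 1.162453 = 311.56 W/m².
Daily total = Q̄ × 10.90 h × 3600 s/h = 311.56 × 10.90 × 3600 / 10⁶ = 12.23 MJ/m².

12.2 MJ/m²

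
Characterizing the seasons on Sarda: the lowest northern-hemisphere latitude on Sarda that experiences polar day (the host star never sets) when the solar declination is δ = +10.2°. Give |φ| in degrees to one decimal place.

|φ| = 79.8°

Polar day requires cos H₀ = −tan φ tan δ ≤ −1, i.e. tan φ tan δ ≥ 1.
The boundary is |tan φ| · |tan δ| = 1, so |φ| = 90° − |δ| = 90° − 10.2° = 79.8° in the northern hemisphere.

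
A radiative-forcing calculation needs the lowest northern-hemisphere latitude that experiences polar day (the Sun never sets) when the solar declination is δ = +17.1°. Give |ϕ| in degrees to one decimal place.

Polar day requires cos h₀ = −tan ϕ tan δ ≤ −1, i.e. tan ϕ tan δ ≥ 1.
The boundary is |tan ϕ| · |tan δ| = 1, so |ϕ| = 90° − |δ| = 90° − 17.1° = 72.9° in the northern hemisphere.

|ϕ| = 72.9°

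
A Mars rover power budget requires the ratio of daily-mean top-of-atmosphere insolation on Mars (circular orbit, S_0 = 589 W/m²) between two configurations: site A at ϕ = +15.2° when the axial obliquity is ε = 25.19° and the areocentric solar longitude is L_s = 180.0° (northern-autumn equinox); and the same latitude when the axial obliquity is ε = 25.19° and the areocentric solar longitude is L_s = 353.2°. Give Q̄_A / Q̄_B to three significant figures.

— Configuration A (ϕ=+15.2°):
sin δ = sin 25.19° × sin 180.0° = 0.00000, so δ = +0.000°.
cos h₀ = −tan(+15.2°) tan(+0.000°) = -0.0000, h₀ = 1.5708 rad.
Bracket: h₀ sin ϕ sin δ + cos ϕ cos δ sin h₀ = 1.5708×0.26219×0.00000 + 0.96502×1.00000×1.00000 = 0.000000 + 0.965020 = 0.965020.
Q̄ = (S_0/π) × [bracket] = (589/π) × 0.965020 = 180.93 W/m².
— Configuration B (ϕ=+15.2°):
sin δ = sin 25.19° × sin 353.2° = -0.05040, so δ = -2.889°.
cos h₀ = −tan(+15.2°) tan(-2.889°) = 0.0137, h₀ = 1.5571 rad.
Bracket: h₀ sin ϕ sin δ + cos ϕ cos δ sin h₀ = 1.5571×0.26219×-0.05040 + 0.96502×0.99873×0.99991 = -0.020576 + 0.963708 = 0.943132.
Q̄ = (S_0/π) × [bracket] = (589/π) × 0.943132 = 176.82 W/m².
Ratio Q̄_A / Q̄_B = 180.93 / 176.82 = 1.023.

Q̄_A / Q̄_B ≈ 1.02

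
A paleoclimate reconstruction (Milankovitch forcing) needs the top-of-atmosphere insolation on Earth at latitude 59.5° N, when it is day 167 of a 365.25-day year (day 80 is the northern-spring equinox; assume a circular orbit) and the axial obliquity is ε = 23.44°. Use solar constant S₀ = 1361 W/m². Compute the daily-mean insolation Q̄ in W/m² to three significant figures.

Solar longitude: λ_s = 360° × (167 − 80)/365.25 = 85.749°.
sin δ = sin 23.44° × sin 85.749° = 0.39669, so δ = +23.372°.
cos H₀ = −tan(+59.5°) tan(+23.372°) = -0.7336, H₀ = 2.3945 rad.
Bracket: H₀ sin φ sin δ + cos φ cos δ sin H₀ = 2.3945×0.86163×0.39669 + 0.50754×0.91795×0.67953 = 0.818440 + 0.316591 = 1.135031.
Q̄ = (S₀/π) × [bracket] = (1361/π) × 1.135031 = 491.7 W/m².

Q̄ ≈ 492 W/m²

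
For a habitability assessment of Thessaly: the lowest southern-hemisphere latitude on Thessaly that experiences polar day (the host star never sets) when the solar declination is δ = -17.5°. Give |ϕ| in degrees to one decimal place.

Polar day requires cos h₀ = −tan ϕ tan δ ≤ −1, i.e. tan ϕ tan δ ≥ 1.
The boundary is |tan ϕ| · |tan δ| = 1, so |ϕ| = 90° − |δ| = 90° − 17.5° = 72.5° in the southern hemisphere.

|ϕ| = 72.5°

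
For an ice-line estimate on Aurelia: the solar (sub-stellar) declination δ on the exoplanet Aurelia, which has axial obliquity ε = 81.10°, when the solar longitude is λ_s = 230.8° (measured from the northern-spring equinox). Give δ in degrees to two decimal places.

sin δ = sin ε · sin λ_s = sin 81.10° × sin 230.8° = -0.765614.
δ = arcsin(-0.765614) = -49.96°.

δ = -49.96°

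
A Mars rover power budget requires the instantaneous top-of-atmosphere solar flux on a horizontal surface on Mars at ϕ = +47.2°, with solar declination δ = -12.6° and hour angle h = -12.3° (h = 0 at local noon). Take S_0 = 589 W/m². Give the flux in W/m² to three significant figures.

cos θ_z = sin ϕ sin δ + cos ϕ cos δ cos h = -0.160058 + 0.647858 = 0.487800.
Flux = S_0 · cos θ_z = 589 × 0.487800 = 287.3 W/m².

287 W/m²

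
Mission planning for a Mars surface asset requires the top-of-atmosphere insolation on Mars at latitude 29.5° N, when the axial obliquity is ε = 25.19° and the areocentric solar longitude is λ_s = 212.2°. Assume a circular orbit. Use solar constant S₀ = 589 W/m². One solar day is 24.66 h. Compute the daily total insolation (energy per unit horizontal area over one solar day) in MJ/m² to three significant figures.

sin δ = sin 25.19° × sin 212.2° = -0.22680, so δ = -13.109°.
cos H₀ = −tan(+29.5°) tan(-13.109°) = 0.1318, H₀ = 1.4387 rad.
Bracket: H₀ sin φ sin δ + cos φ cos δ sin H₀ = 1.4387×0.49242×-0.22680 + 0.87036×0.97394×0.99128 = -0.160675 + 0.840287 = 0.679612.
Q̄ = (S₀/π) × [bracket] = (589/π) × 0.679612 = 127.42 W/m².
Daily total = Q̄ × 24.66 h × 3600 s/h = 127.42 × 24.66 × 3600 / 10⁶ = 11.31 MJ/m².

11.3 MJ/m²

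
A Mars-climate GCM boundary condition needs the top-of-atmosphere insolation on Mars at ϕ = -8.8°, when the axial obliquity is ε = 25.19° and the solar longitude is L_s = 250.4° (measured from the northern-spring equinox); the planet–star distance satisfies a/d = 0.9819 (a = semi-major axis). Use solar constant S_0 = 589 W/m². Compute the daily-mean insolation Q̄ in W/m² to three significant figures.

Solar declination: sin δ = sin ε · sin L_s = sin 25.19° × sin 250.4° = -0.40096, so δ = -23.638°.
cos h₀ = −tan(-8.8°) tan(-23.638°) = -0.0678, h₀ = 1.6386 rad.
Bracket: h₀ sin ϕ sin δ + cos ϕ cos δ sin h₀ = 1.6386×-0.15299×-0.40096 + 0.98823×0.91610×0.99770 = 0.100516 + 0.903235 = 1.003751.
Inverse-square distance factor (a/d)² = 0.9819² = 0.964128.
Q̄ = (S_0/π) × 0.964128 × [bracket] = (589/π) × 0.964128 × 1.003751 = 181.4 W/m².

Q̄ ≈ 181 W/m²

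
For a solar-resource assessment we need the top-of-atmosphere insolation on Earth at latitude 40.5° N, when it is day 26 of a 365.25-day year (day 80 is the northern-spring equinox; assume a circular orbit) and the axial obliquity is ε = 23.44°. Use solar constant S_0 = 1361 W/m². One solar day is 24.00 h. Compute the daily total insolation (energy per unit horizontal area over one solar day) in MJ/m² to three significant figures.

15.9 MJ/m²

Solar longitude: L_s = 360° × (26 − 80)/365.25 = -53.224°, i.e. -53.224° + 360° = 306.776°.
sin δ = sin 23.44° × sin 306.776° = -0.31862, so δ = -18.580°.
cos h₀ = −tan(+40.5°) tan(-18.580°) = 0.2871, h₀ = 1.2796 rad.
Bracket: h₀ sin ϕ sin δ + cos ϕ cos δ sin h₀ = 1.2796×0.64945×-0.31862 + 0.76041×0.94788×0.95790 = -0.264785 + 0.690433 = 0.425648.
Q̄ = (S_0/π) × [bracket] = (1361/π) × 0.425648 = 184.40 W/m².
Daily total = Q̄ × 24.00 h × 3600 s/h = 184.40 × 24.00 × 3600 / 10⁶ = 15.93 MJ/m².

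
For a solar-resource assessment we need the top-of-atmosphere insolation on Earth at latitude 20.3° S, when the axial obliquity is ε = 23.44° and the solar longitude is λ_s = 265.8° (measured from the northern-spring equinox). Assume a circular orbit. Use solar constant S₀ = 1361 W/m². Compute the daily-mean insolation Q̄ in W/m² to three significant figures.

Q̄ ≈ 471 W/m²

Solar declination: sin δ = sin ε · sin λ_s = sin 23.44° × sin 265.8° = -0.39672, so δ = -23.373°.
cos H₀ = −tan(-20.3°) tan(-23.373°) = -0.1599, H₀ = 1.7314 rad.
Bracket: H₀ sin φ sin δ + cos φ cos δ sin H₀ = 1.7314×-0.34694×-0.39672 + 0.93789×0.91794×0.98714 = 0.238306 + 0.849855 = 1.088161.
Q̄ = (S₀/π) × [bracket] = (1361/π) × 1.088161 = 471.4 W/m².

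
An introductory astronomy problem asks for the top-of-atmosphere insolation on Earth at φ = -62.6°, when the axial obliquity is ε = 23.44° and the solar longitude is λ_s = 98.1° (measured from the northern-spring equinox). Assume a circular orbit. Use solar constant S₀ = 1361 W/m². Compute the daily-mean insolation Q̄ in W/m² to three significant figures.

Q̄ ≈ 12.6 W/m²

Solar declination: sin δ = sin ε · sin λ_s = sin 23.44° × sin 98.1° = 0.39382, so δ = +23.192°.
cos H₀ = −tan(-62.6°) tan(+23.192°) = 0.8266, H₀ = 0.5978 rad.
Bracket: H₀ sin φ sin δ + cos φ cos δ sin H₀ = 0.5978×-0.88782×0.39382 + 0.46020×0.91919×0.56286 = -0.209016 + 0.238096 = 0.029080.
Q̄ = (S₀/π) × [bracket] = (1361/π) × 0.029080 = 12.60 W/m².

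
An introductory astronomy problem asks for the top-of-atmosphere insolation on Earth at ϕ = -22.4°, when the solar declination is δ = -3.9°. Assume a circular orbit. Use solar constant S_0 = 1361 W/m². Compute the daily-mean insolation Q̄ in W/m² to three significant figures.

Q̄ ≈ 417 W/m²

cos h₀ = −tan(-22.4°) tan(-3.900°) = -0.0281, h₀ = 1.5989 rad.
Bracket: h₀ sin ϕ sin δ + cos ϕ cos δ sin h₀ = 1.5989×-0.38107×-0.06802 + 0.92455×0.99768×0.99961 = 0.041444 + 0.922045 = 0.963489.
Q̄ = (S_0/π) × [bracket] = (1361/π) × 0.963489 = 417.4 W/m².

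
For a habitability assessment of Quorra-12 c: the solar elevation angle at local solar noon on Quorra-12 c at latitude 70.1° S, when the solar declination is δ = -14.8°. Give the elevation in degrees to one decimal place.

34.7°

At local noon the hour angle is zero, so the zenith angle equals |φ − δ| = |-70.1° − (-14.800°)| = 55.300°.
Elevation = 90° − 55.300° = 34.7°.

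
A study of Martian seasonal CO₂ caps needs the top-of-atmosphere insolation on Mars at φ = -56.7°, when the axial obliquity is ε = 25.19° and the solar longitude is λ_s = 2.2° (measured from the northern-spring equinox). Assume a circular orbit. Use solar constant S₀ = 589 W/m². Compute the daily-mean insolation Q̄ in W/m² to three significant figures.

Q̄ ≈ 98.9 W/m²

Solar declination: sin δ = sin ε · sin λ_s = sin 25.19° × sin 2.2° = 0.01634, so δ = +0.936°.
cos H₀ = −tan(-56.7°) tan(+0.936°) = 0.0249, H₀ = 1.5459 rad.
Bracket: H₀ sin φ sin δ + cos φ cos δ sin H₀ = 1.5459×-0.83581×0.01634 + 0.54902×0.99987×0.99969 = -0.021113 + 0.548778 = 0.527665.
Q̄ = (S₀/π) × [bracket] = (589/π) × 0.527665 = 98.93 W/m².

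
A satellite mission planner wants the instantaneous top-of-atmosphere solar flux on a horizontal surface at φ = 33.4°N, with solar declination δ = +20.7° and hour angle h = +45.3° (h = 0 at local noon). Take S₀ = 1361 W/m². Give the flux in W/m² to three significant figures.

cos θ_z = sin φ sin δ + cos φ cos δ cos h = 0.194581 + 0.549319 = 0.743900.
Flux = S₀ · cos θ_z = 1361 × 0.743900 = 1012 W/m².

1.01e+03 W/m²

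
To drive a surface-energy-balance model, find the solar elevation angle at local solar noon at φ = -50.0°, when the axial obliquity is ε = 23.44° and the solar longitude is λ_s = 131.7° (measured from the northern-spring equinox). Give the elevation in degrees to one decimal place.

Solar declination: sin δ = sin ε · sin λ_s = sin 23.44° × sin 131.7° = 0.29700, so δ = +17.278°.
At local noon the hour angle is zero, so the zenith angle equals |φ − δ| = |-50.0° − (+17.278°)| = 67.278°.
Elevation = 90° − 67.278° = 22.7°.

22.7°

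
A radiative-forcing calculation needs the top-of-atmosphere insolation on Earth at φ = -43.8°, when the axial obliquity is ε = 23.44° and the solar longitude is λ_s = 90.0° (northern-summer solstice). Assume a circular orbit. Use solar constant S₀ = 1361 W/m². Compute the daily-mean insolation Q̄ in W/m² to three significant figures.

Q̄ ≈ 125 W/m²

Solar declination: sin δ = sin ε · sin λ_s = sin 23.44° × sin 90.0° = 0.39779, so δ = +23.440°.
cos H₀ = −tan(-43.8°) tan(+23.440°) = 0.4158, H₀ = 1.1420 rad.
Bracket: H₀ sin φ sin δ + cos φ cos δ sin H₀ = 1.1420×-0.69214×0.39779 + 0.72176×0.91748×0.90947 = -0.314423 + 0.602251 = 0.287828.
Q̄ = (S₀/π) × [bracket] = (1361/π) × 0.287828 = 124.7 W/m².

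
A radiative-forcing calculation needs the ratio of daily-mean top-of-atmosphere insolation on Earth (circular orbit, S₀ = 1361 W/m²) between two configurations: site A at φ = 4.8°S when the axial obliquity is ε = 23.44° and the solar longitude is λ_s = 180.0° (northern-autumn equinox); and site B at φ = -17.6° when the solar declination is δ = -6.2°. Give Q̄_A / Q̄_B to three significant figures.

— Configuration A (φ=-4.8°):
Solar declination: sin δ = sin ε · sin λ_s = sin 23.44° × sin 180.0° = 0.00000, so δ = +0.000°.
cos H₀ = −tan(-4.8°) tan(+0.000°) = 0.0000, H₀ = 1.5708 rad.
Bracket: H₀ sin φ sin δ + cos φ cos δ sin H₀ = 1.5708×-0.08368×0.00000 + 0.99649×1.00000×1.00000 = -0.000000 + 0.996490 = 0.996490.
Q̄ = (S₀/π) × [bracket] = (1361/π) × 0.996490 = 431.70 W/m².
— Configuration B (φ=-17.6°):
cos H₀ = −tan(-17.6°) tan(-6.200°) = -0.0345, H₀ = 1.6053 rad.
Bracket: H₀ sin φ sin δ + cos φ cos δ sin H₀ = 1.6053×-0.30237×-0.10800 + 0.95319×0.99415×0.99941 = 0.052423 + 0.947055 = 0.999478.
Q̄ = (S₀/π) × [bracket] = (1361/π) × 0.999478 = 432.99 W/m².
Ratio Q̄_A / Q̄_B = 431.70 / 432.99 = 0.9970.

Q̄_A / Q̄_B ≈ 0.997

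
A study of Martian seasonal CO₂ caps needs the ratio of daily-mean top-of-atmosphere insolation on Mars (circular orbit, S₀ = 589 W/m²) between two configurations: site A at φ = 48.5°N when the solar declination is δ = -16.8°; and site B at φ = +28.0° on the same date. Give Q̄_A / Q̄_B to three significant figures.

Q̄_A / Q̄_B ≈ 0.516

— Configuration A (φ=+48.5°):
cos H₀ = −tan(+48.5°) tan(-16.800°) = 0.3413, H₀ = 1.2225 rad.
Bracket: H₀ sin φ sin δ + cos φ cos δ sin H₀ = 1.2225×0.74896×-0.28903 + 0.66262×0.95732×0.93997 = -0.264637 + 0.596260 = 0.331623.
Q̄ = (S₀/π) × [bracket] = (589/π) × 0.331623 = 62.174 W/m².
— Configuration B (φ=+28.0°):
cos H₀ = −tan(+28.0°) tan(-16.800°) = 0.1605, H₀ = 1.4096 rad.
Bracket: H₀ sin φ sin δ + cos φ cos δ sin H₀ = 1.4096×0.46947×-0.28903 + 0.88295×0.95732×0.98703 = -0.191270 + 0.834303 = 0.643033.
Q̄ = (S₀/π) × [bracket] = (589/π) × 0.643033 = 120.56 W/m².
Ratio Q̄_A / Q̄_B = 62.174 / 120.56 = 0.5157.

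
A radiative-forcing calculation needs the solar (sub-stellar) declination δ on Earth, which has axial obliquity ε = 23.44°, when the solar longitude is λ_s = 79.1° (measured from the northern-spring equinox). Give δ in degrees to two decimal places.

δ = +22.99°

sin δ = sin ε · sin λ_s = sin 23.44° × sin 79.1° = 0.390612.
δ = arcsin(0.390612) = +22.99°.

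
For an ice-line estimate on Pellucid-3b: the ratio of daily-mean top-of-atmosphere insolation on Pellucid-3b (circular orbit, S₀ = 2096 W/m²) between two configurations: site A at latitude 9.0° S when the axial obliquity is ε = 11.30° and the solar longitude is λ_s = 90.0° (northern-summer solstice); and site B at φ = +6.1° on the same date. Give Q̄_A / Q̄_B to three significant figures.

Q̄_A / Q̄_B ≈ 0.914

— Configuration A (φ=-9.0°):
Solar declination: sin δ = sin ε · sin λ_s = sin 11.30° × sin 90.0° = 0.19595, so δ = +11.300°.
cos H₀ = −tan(-9.0°) tan(+11.300°) = 0.0316, H₀ = 1.5391 rad.
Bracket: H₀ sin φ sin δ + cos φ cos δ sin H₀ = 1.5391×-0.15643×0.19595 + 0.98769×0.98061×0.99950 = -0.047177 + 0.968054 = 0.920877.
Q̄ = (S₀/π) × [bracket] = (2096/π) × 0.920877 = 614.39 W/m².
— Configuration B (φ=+6.1°):
cos H₀ = −tan(+6.1°) tan(+11.300°) = -0.0214, H₀ = 1.5922 rad.
Bracket: H₀ sin φ sin δ + cos φ cos δ sin H₀ = 1.5922×0.10626×0.19595 + 0.99434×0.98061×0.99977 = 0.033152 + 0.974835 = 1.007987.
Q̄ = (S₀/π) × [bracket] = (2096/π) × 1.007987 = 672.51 W/m².
Ratio Q̄_A / Q̄_B = 614.39 / 672.51 = 0.9136.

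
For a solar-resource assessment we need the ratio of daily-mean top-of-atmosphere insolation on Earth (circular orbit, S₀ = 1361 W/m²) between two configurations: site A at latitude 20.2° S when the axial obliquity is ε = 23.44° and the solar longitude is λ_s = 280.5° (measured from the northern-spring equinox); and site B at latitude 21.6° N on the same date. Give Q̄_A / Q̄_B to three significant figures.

Q̄_A / Q̄_B ≈ 1.69

— Configuration A (φ=-20.2°):
Solar declination: sin δ = sin ε · sin λ_s = sin 23.44° × sin 280.5° = -0.39113, so δ = -23.025°.
cos H₀ = −tan(-20.2°) tan(-23.025°) = -0.1564, H₀ = 1.7278 rad.
Bracket: H₀ sin φ sin δ + cos φ cos δ sin H₀ = 1.7278×-0.34530×-0.39113 + 0.93849×0.92034×0.98770 = 0.233352 + 0.853106 = 1.086458.
Q̄ = (S₀/π) × [bracket] = (1361/π) × 1.086458 = 470.68 W/m².
— Configuration B (φ=+21.6°):
cos H₀ = −tan(+21.6°) tan(-23.025°) = 0.1683, H₀ = 1.4017 rad.
Bracket: H₀ sin φ sin δ + cos φ cos δ sin H₀ = 1.4017×0.36812×-0.39113 + 0.92978×0.92034×0.98574 = -0.201821 + 0.843511 = 0.641690.
Q̄ = (S₀/π) × [bracket] = (1361/π) × 0.641690 = 277.99 W/m².
Ratio Q̄_A / Q̄_B = 470.68 / 277.99 = 1.693.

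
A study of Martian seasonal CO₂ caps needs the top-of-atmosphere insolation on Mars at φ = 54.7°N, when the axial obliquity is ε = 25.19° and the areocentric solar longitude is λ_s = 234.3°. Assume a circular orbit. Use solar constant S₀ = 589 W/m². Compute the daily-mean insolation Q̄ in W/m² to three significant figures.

sin δ = sin 25.19° × sin 234.3° = -0.34564, so δ = -20.221°.
cos H₀ = −tan(+54.7°) tan(-20.221°) = 0.5202, H₀ = 1.0237 rad.
Bracket: H₀ sin φ sin δ + cos φ cos δ sin H₀ = 1.0237×0.81614×-0.34564 + 0.57786×0.93837×0.85403 = -0.288776 + 0.463095 = 0.174319.
Q̄ = (S₀/π) × [bracket] = (589/π) × 0.174319 = 32.68 W/m².

Q̄ ≈ 32.7 W/m²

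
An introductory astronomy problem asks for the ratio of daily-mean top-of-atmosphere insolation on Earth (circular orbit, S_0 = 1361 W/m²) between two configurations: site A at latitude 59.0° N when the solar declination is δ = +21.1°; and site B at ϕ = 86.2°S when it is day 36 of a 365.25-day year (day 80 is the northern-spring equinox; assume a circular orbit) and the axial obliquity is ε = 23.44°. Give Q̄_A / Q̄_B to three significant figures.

— Configuration A (ϕ=+59.0°):
cos h₀ = −tan(+59.0°) tan(+21.100°) = -0.6422, h₀ = 2.2682 rad.
Bracket: h₀ sin ϕ sin δ + cos ϕ cos δ sin h₀ = 2.2682×0.85717×0.36000 + 0.51504×0.93295×0.76654 = 0.699924 + 0.368328 = 1.068252.
Q̄ = (S_0/π) × [bracket] = (1361/π) × 1.068252 = 462.79 W/m².
— Configuration B (ϕ=-86.2°):
Solar longitude: L_s = 360° × (36 − 80)/365.25 = -43.368°, i.e. -43.368° + 360° = 316.632°.
sin δ = sin 23.44° × sin 316.632° = -0.27315, so δ = -15.852°.
cos h₀ = −tan(-86.2°) tan(-15.852°) = -4.2751 ≤ −1 ⇒ polar day, h₀ = π.
Bracket: h₀ sin ϕ sin δ + cos ϕ cos δ sin h₀ = 3.1416×-0.99780×-0.27315 + 0.06627×0.96197×0.00000 = 0.856240 + 0.000000 = 0.856240.
Q̄ = (S_0/π) × [bracket] = (1361/π) × 0.856240 = 370.94 W/m².
Ratio Q̄_A / Q̄_B = 462.79 / 370.94 = 1.248.

Q̄_A / Q̄_B ≈ 1.25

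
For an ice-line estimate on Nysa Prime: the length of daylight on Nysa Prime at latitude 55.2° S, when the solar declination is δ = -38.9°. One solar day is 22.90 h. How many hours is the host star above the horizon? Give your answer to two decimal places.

22.90 h

Sunrise equation: cos H₀ = −tan φ · tan δ = -1.1610 ≤ −1, so the host star never sets (polar day) and H₀ = π.
Daylight = 2H₀/(2π) × 22.90 h = (3.1416/π) × 22.90 = 22.90 h.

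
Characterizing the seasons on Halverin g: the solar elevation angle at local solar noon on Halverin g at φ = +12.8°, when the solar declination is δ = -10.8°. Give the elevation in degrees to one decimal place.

At local noon the hour angle is zero, so the zenith angle equals |φ − δ| = |+12.8° − (-10.800°)| = 23.600°.
Elevation = 90° − 23.600° = 66.4°.

66.4°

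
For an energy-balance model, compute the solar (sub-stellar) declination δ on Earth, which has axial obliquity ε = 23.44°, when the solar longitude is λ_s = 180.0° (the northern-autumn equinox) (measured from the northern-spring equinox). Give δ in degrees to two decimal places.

sin δ = sin ε · sin λ_s = sin 23.44° × sin 180.0° = 0.000000.
δ = arcsin(0.000000) = +0.00°.

δ = +0.00°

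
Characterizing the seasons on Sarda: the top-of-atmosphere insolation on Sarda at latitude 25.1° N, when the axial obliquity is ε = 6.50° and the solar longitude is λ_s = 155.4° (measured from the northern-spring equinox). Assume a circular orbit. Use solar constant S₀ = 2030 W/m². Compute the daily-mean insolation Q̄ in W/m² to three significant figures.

Solar declination: sin δ = sin ε · sin λ_s = sin 6.50° × sin 155.4° = 0.04712, so δ = +2.701°.
cos H₀ = −tan(+25.1°) tan(+2.701°) = -0.0221, H₀ = 1.5929 rad.
Bracket: H₀ sin φ sin δ + cos φ cos δ sin H₀ = 1.5929×0.42420×0.04712 + 0.90557×0.99889×0.99976 = 0.031839 + 0.904348 = 0.936187.
Q̄ = (S₀/π) × [bracket] = (2030/π) × 0.936187 = 604.9 W/m².

Q̄ ≈ 605 W/m²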